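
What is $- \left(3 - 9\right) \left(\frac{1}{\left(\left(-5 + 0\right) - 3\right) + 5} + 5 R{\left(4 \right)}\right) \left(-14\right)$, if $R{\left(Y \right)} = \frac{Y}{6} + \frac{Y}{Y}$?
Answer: $-672$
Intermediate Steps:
$R{\left(Y \right)} = 1 + \frac{Y}{6}$ ($R{\left(Y \right)} = Y \frac{1}{6} + 1 = \frac{Y}{6} + 1 = 1 + \frac{Y}{6}$)
$- \left(3 - 9\right) \left(\frac{1}{\left(\left(-5 + 0\right) - 3\right) + 5} + 5 R{\left(4 \right)}\right) \left(-14\right) = - \left(3 - 9\right) \left(\frac{1}{\left(\left(-5 + 0\right) - 3\right) + 5} + 5 \left(1 + \frac{1}{6} \cdot 4\right)\right) \left(-14\right) = - \left(3 - 9\right) \left(\frac{1}{\left(-5 - 3\right) + 5} + 5 \left(1 + \frac{2}{3}\right)\right) \left(-14\right) = - - 6 \left(\frac{1}{-8 + 5} + 5 \cdot \frac{5}{3}\right) \left(-14\right) = - - 6 \left(\frac{1}{-3} + \frac{25}{3}\right) \left(-14\right) = - - 6 \left(- \frac{1}{3} + \frac{25}{3}\right) \left(-14\right) = - \left(-6\right) 8 \left(-14\right) = - \left(-48\right) \left(-14\right) = \left(-1\right) 672 = -672$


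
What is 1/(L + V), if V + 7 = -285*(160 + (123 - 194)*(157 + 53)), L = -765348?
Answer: 1/3438395 ≈ 2.9083e-7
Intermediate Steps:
V = 4203743 (V = -7 - 285*(160 + (123 - 194)*(157 + 53)) = -7 - 285*(160 - 71*210) = -7 - 285*(160 - 14910) = -7 - 285*(-14750) = -7 + 4203750 = 4203743)
1/(L + V) = 1/(-765348 + 4203743) = 1/3438395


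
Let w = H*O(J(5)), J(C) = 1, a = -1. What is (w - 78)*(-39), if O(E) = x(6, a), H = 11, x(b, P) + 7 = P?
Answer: 6474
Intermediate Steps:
x(b, P) = -7 + P
O(E) = -8 (O(E) = -7 - 1 = -8)
w = -88 (w = 11*(-8) = -88)
(w - 78)*(-39) = (-88 - 78)*(-39) = -166*(-39) = 6474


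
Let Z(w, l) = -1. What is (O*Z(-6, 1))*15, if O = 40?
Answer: -600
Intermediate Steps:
(O*Z(-6, 1))*15 = (40*(-1))*15 = -40*15 = -600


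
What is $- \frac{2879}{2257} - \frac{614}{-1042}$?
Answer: $- \frac{807060}{1175897} \approx -0.68634$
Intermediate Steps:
$- \frac{2879}{2257} - \frac{614}{-1042} = \left(-2879\right) \frac{1}{2257} - - \frac{307}{521} = - \frac{2879}{2257} + \frac{307}{521} = - \frac{807060}{1175897}$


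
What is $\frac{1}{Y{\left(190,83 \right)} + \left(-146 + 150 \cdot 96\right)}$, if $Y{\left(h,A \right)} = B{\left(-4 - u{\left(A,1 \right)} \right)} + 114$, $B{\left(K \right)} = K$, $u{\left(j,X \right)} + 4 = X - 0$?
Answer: $\frac{1}{14367} \approx 6.9604 \cdot 10^{-5}$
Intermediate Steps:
$u{\left(j,X \right)} = -4 + X$ ($u{\left(j,X \right)} = -4 + \left(X - 0\right) = -4 + \left(X + 0\right) = -4 + X$)
$Y{\left(h,A \right)} = 113$ ($Y{\left(h,A \right)} = \left(-4 - \left(-4 + 1\right)\right) + 114 = \left(-4 - -3\right) + 114 = \left(-4 + 3\right) + 114 = -1 + 114 = 113$)
$\frac{1}{Y{\left(190,83 \right)} + \left(-146 + 150 \cdot 96\right)} = \frac{1}{113 + \left(-146 + 150 \cdot 96\right)} = \frac{1}{113 + \left(-146 + 14400\right)} = \frac{1}{113 + 14254} = \frac{1}{14367}$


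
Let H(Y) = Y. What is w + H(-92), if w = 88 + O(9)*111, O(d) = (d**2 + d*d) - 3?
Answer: 17645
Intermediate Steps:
O(d) = -3 + 2*d**2 (O(d) = (d**2 + d**2) - 3 = 2*d**2 - 3 = -3 + 2*d**2)
w = 17737 (w = 88 + (-3 + 2*9**2)*111 = 88 + (-3 + 2*81)*111 = 88 + (-3 + 162)*111 = 88 + 159*111 = 88 + 17649 = 17737)
w + H(-92) = 17737 - 92 = 17645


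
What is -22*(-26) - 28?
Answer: 544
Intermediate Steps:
-22*(-26) - 28 = 572 - 28 = 544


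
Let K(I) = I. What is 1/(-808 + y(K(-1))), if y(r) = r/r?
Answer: -1/807 ≈ -0.0012392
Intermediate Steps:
y(r) = 1
1/(-808 + y(K(-1))) = 1/(-808 + 1) = 1/(-807) = -1/807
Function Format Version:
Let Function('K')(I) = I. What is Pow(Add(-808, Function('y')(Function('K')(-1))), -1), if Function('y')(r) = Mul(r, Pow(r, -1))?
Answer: Rational(-1, 807) ≈ -0.0012392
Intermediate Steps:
Function('y')(r) = 1
Pow(Add(-808, Function('y')(Function('K')(-1))), -1) = Pow(Add(-808, 1), -1) = Pow(-807, -1) = Rational(-1, 807)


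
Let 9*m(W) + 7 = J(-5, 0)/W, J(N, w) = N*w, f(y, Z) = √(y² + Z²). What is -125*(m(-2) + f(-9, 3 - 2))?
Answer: 875/9 - 125*√82 ≈ -1034.7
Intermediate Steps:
f(y, Z) = √(Z² + y²)
m(W) = -7/9 (m(W) = -7/9 + ((-5*0)/W)/9 = -7/9 + (0/W)/9 = -7/9 + (⅑)*0 = -7/9 + 0 = -7/9)
-125*(m(-2) + f(-9, 3 - 2)) = -125*(-7/9 + √((3 - 2)² + (-9)²)) = -125*(-7/9 + √(1² + 81)) = -125*(-7/9 + √(1 + 81)) = -125*(-7/9 + √82) = 875/9 - 125*√82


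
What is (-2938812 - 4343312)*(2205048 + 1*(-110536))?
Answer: -15252496103488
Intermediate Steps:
(-2938812 - 4343312)*(2205048 + 1*(-110536)) = -7282124*(2205048 - 110536) = -7282124*2094512 = -15252496103488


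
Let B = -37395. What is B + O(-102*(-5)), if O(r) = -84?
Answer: -37479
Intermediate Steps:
B + O(-102*(-5)) = -37395 - 84 = -37479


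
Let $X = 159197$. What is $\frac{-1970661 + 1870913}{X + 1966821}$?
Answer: $- \frac{49874}{1063009} \approx -0.046918$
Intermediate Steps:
$\frac{-1970661 + 1870913}{X + 1966821} = \frac{-1970661 + 1870913}{159197 + 1966821} = - \frac{99748}{2126018} = \left(-99748\right) \frac{1}{2126018} = - \frac{49874}{1063009}$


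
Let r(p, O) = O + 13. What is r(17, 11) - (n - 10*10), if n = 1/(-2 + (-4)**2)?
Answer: 1735/14 ≈ 123.93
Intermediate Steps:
r(p, O) = 13 + O
n = 1/14 (n = 1/(-2 + 16) = 1/14 ≈ 0.071429)
r(17, 11) - (n - 10*10) = (13 + 11) - (1/14 - 10*10) = 24 - (1/14 - 100) = 24 - 1*(-1399/14) = 24 + 1399/14 = 1735/14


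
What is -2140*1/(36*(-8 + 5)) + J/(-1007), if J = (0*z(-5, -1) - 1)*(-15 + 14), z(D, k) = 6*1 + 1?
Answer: 538718/27189 ≈ 19.814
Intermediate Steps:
z(D, k) = 7 (z(D, k) = 6 + 1 = 7)
J = 1 (J = (0*7 - 1)*(-15 + 14) = (0 - 1)*(-1) = -1*(-1) = 1)
-2140*1/(36*(-8 + 5)) + J/(-1007) = -2140*1/(36*(-8 + 5)) + 1/(-1007) = -2140/(36*(-3)) + 1*(-1/1007) = -2140/(-108) - 1/1007 = -2140*(-1/108) - 1/1007 = 535/27 - 1/1007 = 538718/27189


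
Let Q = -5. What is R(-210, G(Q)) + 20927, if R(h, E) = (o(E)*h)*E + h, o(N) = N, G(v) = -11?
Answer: -4693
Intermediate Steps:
R(h, E) = h + h*E² (R(h, E) = (E*h)*E + h = h*E² + h = h + h*E²)
R(-210, G(Q)) + 20927 = -210*(1 + (-11)²) + 20927 = -210*(1 + 121) + 20927 = -210*122 + 20927 = -25620 + 20927 = -4693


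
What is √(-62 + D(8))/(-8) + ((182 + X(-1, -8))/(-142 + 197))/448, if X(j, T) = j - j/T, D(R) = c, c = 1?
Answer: 1447/197120 - I*√61/8 ≈ 0.0073407 - 0.97628*I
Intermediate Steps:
D(R) = 1
X(j, T) = j - j/T
√(-62 + D(8))/(-8) + ((182 + X(-1, -8))/(-142 + 197))/448 = √(-62 + 1)/(-8) + ((182 + (-1 - 1*(-1)/(-8)))/(-142 + 197))/448 = √(-61)*(-⅛) + ((182 + (-1 - 1*(-1)*(-⅛)))/55)*(1/448) = (I*√61)*(-⅛) + ((182 + (-1 - ⅛))*(1/55))*(1/448) = -I*√61/8 + ((182 - 9/8)*(1/55))*(1/448) = -I*√61/8 + ((1447/8)*(1/55))*(1/448) = -I*√61/8 + (1447/440)*(1/448) = -I*√61/8 + 1447/197120 = 1447/197120 - I*√61/8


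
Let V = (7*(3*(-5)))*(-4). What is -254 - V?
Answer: -674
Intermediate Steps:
V = 420 (V = (7*(-15))*(-4) = -105*(-4) = 420)
-254 - V = -254 - 1*420 = -254 - 420 = -674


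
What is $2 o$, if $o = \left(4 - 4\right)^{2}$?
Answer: $0$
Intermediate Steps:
$o = 0$ ($o = 0^{2} = 0$)
$2 o = 2 \cdot 0 = 0$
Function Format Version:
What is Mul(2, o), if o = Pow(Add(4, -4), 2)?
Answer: 0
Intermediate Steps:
o = 0 (o = Pow(0, 2) = 0)
Mul(2, o) = Mul(2, 0) = 0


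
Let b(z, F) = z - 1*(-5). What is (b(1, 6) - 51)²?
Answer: 2025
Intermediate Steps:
b(z, F) = 5 + z (b(z, F) = z + 5 = 5 + z)
(b(1, 6) - 51)² = ((5 + 1) - 51)² = (6 - 51)² = (-45)² = 2025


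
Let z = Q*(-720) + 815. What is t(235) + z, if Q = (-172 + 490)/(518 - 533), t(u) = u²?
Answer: 71304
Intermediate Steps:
Q = -106/5 (Q = 318/(-15) = 318*(-1/15) = -106/5 ≈ -21.200)
z = 16079 (z = -106/5*(-720) + 815 = 15264 + 815 = 16079)
t(235) + z = 235² + 16079 = 55225 + 16079 = 71304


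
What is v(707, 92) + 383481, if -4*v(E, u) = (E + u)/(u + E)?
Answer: 1533923/4 ≈ 3.8348e+5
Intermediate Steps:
v(E, u) = -1/4 (v(E, u) = -(E + u)/(4*(u + E)) = -(E + u)/(4*(E + u)) = -1/4*1 = -1/4)
v(707, 92) + 383481 = -1/4 + 383481 = 1533923/4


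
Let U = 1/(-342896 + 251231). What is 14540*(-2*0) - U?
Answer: 1/91665 ≈ 1.0909e-5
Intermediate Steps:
U = -1/91665 (U = 1/(-91665) = -1/91665 ≈ -1.0909e-5)
14540*(-2*0) - U = 14540*(-2*0) - 1*(-1/91665) = 14540*0 + 1/91665 = 0 + 1/91665 = 1/91665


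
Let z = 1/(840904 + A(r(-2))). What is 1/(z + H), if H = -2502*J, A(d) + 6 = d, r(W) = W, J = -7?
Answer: 840896/14727452545 ≈ 5.7097e-5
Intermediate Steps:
A(d) = -6 + d
z = 1/840896 (z = 1/(840904 + (-6 - 2)) = 1/(840904 - 8) = 1/840896 ≈ 1.1892e-6)
H = 17514 (H = -2502*(-7) = 17514)
1/(z + H) = 1/(1/840896 + 17514) = 1/(14727452545/840896) = 840896/14727452545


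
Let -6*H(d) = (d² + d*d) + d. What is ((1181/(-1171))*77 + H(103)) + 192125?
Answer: 441452579/2342 ≈ 1.8849e+5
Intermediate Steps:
H(d) = -d²/3 - d/6 (H(d) = -((d² + d*d) + d)/6 = -((d² + d²) + d)/6 = -(2*d² + d)/6 = -(d + 2*d²)/6 = -d²/3 - d/6)
((1181/(-1171))*77 + H(103)) + 192125 = ((1181/(-1171))*77 - ⅙*103*(1 + 2*103)) + 192125 = ((1181*(-1/1171))*77 - ⅙*103*(1 + 206)) + 192125 = (-1181/1171*77 - ⅙*103*207) + 192125 = (-90937/1171 - 7107/2) + 192125 = -8504171/2342 + 192125 = 441452579/2342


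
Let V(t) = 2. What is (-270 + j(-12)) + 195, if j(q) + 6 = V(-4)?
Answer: -79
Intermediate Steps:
j(q) = -4 (j(q) = -6 + 2 = -4)
(-270 + j(-12)) + 195 = (-270 - 4) + 195 = -274 + 195 = -79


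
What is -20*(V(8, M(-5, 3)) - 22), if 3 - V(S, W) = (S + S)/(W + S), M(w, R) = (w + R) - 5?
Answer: 700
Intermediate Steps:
M(w, R) = -5 + R + w (M(w, R) = (R + w) - 5 = -5 + R + w)
V(S, W) = 3 - 2*S/(S + W) (V(S, W) = 3 - (S + S)/(W + S) = 3 - 2*S/(S + W))
-20*(V(8, M(-5, 3)) - 22) = -20*((8 + 3*(-5 + 3 - 5))/(8 + (-5 + 3 - 5)) - 22) = -20*((8 + 3*(-7))/(8 - 7) - 22) = -20*((8 - 21)/1 - 22) = -20*(1*(-13) - 22) = -20*(-13 - 22) = -20*(-35) = 700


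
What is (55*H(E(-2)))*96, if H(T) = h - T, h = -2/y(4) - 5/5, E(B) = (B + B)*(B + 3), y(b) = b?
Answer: 13200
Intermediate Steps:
E(B) = 2*B*(3 + B) (E(B) = (2*B)*(3 + B) = 2*B*(3 + B))
h = -3/2 (h = -2/4 - 5/5 = -2*1/4 - 5*1/5 = -1/2 - 1 = -3/2 ≈ -1.5000)
H(T) = -3/2 - T
(55*H(E(-2)))*96 = (55*(-3/2 - 2*(-2)*(3 - 2)))*96 = (55*(-3/2 - 2*(-2)))*96 = (55*(-3/2 - 1*(-4)))*96 = (55*(-3/2 + 4))*96 = (55*(5/2))*96 = (275/2)*96 = 13200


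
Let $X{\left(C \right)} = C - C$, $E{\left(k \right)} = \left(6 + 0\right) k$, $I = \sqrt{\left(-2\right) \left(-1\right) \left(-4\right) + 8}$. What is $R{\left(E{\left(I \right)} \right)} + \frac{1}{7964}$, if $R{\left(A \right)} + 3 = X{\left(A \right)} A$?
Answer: $- \frac{23891}{7964} \approx -2.9999$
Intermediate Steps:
$I = 0$ ($I = \sqrt{2 \left(-4\right) + 8} = \sqrt{-8 + 8} = \sqrt{0} = 0$)
$E{\left(k \right)} = 6 k$
$X{\left(C \right)} = 0$
$R{\left(A \right)} = -3$ ($R{\left(A \right)} = -3 + 0 A = -3 + 0 = -3$)
$R{\left(E{\left(I \right)} \right)} + \frac{1}{7964} = -3 + \frac{1}{7964} = - \frac{23891}{7964}$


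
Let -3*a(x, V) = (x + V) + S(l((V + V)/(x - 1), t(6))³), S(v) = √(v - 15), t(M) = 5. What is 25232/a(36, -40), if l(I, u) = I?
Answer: 103854912/14729 + 529872*I*√64687/14729 ≈ 7051.0 + 9149.7*I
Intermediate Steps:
S(v) = √(-15 + v)
a(x, V) = -V/3 - x/3 - √(-15 + 8*V³/(-1 + x)³)/3 (a(x, V) = -((x + V) + √(-15 + ((V + V)/(x - 1))³))/3 = -((V + x) + √(-15 + ((2*V)/(-1 + x))³))/3 = -((V + x) + √(-15 + (2*V/(-1 + x))³))/3 = -((V + x) + √(-15 + 8*V³/(-1 + x)³))/3 = -(V + x + √(-15 + 8*V³/(-1 + x)³))/3 = -V/3 - x/3 - √(-15 + 8*V³/(-1 + x)³)/3)
25232/a(36, -40) = 25232/(-⅓*(-40) - ⅓*36 - √(-15 + 8*(-40)³/(-1 + 36)³)/3) = 25232/(40/3 - 12 - √(-15 + 8*(-64000)/35³)/3) = 25232/(40/3 - 12 - √(-15 + 8*(-64000)*(1/42875))/3) = 25232/(40/3 - 12 - √(-15 - 4096/343)/3) = 25232/(40/3 - 12 - I*√64687/147) = 25232/(4/3 - I*√64687/147)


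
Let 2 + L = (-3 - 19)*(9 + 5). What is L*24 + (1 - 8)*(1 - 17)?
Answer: -7328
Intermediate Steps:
L = -310 (L = -2 + (-3 - 19)*(9 + 5) = -2 - 22*14 = -2 - 308 = -310)
L*24 + (1 - 8)*(1 - 17) = -310*24 + (1 - 8)*(1 - 17) = -7440 - 7*(-16) = -7440 + 112 = -7328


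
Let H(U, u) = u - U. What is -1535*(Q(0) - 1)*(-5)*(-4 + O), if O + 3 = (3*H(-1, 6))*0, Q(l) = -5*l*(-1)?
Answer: 53725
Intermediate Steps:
Q(l) = 5*l
O = -3 (O = -3 + (3*(6 - 1*(-1)))*0 = -3 + (3*(6 + 1))*0 = -3 + (3*7)*0 = -3 + 21*0 = -3 + 0 = -3)
-1535*(Q(0) - 1)*(-5)*(-4 + O) = -1535*(5*0 - 1)*(-5)*(-4 - 3) = -1535*(0 - 1)*(-5)*(-7) = -1535*(-1*(-5))*(-7) = -7675*(-7) = -1535*(-35) = 53725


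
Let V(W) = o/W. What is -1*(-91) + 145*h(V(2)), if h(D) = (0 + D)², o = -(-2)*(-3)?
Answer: 1396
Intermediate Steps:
o = -6 (o = -1*6 = -6)
V(W) = -6/W
h(D) = D²
-1*(-91) + 145*h(V(2)) = -1*(-91) + 145*(-6/2)² = 91 + 145*(-6*½)² = 91 + 145*(-3)² = 91 + 145*9 = 91 + 1305 = 1396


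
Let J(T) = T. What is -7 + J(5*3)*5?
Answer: 68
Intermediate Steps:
-7 + J(5*3)*5 = -7 + (5*3)*5 = -7 + 15*5 = -7 + 75 = 68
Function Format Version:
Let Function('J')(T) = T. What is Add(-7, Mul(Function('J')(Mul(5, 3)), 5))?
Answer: 68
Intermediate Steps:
Add(-7, Mul(Function('J')(Mul(5, 3)), 5)) = Add(-7, Mul(Mul(5, 3), 5)) = Add(-7, Mul(15, 5)) = Add(-7, 75) = 68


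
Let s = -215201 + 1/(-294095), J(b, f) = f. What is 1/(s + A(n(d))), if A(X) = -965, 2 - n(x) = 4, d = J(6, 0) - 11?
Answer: -294095/63573339771 ≈ -4.6261e-6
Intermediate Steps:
d = -11 (d = 0 - 11 = -11)
n(x) = -2 (n(x) = 2 - 1*4 = 2 - 4 = -2)
s = -63289538096/294095 (s = -215201 - 1/294095 = -63289538096/294095 ≈ -2.1520e+5)
1/(s + A(n(d))) = 1/(-63289538096/294095 - 965) = 1/(-63573339771/294095) = -294095/63573339771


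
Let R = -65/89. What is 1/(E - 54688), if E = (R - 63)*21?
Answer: -89/4986344 ≈ -1.7849e-5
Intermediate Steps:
R = -65/89 (R = -65*1/89 = -65/89 ≈ -0.73034)
E = -119112/89 (E = (-65/89 - 63)*21 = -5672/89*21 = -119112/89 ≈ -1338.3)
1/(E - 54688) = 1/(-119112/89 - 54688) = 1/(-4986344/89) = -89/4986344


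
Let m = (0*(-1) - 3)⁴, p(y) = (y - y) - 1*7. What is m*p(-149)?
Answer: -567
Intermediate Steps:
p(y) = -7 (p(y) = 0 - 7 = -7)
m = 81 (m = (0 - 3)⁴ = (-3)⁴ = 81)
m*p(-149) = 81*(-7) = -567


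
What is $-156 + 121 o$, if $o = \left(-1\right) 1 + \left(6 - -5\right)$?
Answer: $1054$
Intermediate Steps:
$o = 10$ ($o = -1 + \left(6 + 5\right) = -1 + 11 = 10$)
$-156 + 121 o = -156 + 121 \cdot 10 = -156 + 1210 = 1054$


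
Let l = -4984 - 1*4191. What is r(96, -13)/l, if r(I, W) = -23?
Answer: 23/9175 ≈ 0.0025068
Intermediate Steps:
l = -9175 (l = -4984 - 4191 = -9175)
r(96, -13)/l = -23/(-9175) = -23*(-1/9175) = 23/9175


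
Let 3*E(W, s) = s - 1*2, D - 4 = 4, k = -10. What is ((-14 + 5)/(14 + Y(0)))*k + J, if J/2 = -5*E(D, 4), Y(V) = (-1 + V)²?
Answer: -⅔ ≈ -0.66667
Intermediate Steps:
D = 8 (D = 4 + 4 = 8)
E(W, s) = -⅔ + s/3 (E(W, s) = (s - 1*2)/3 = (s - 2)/3 = (-2 + s)/3 = -⅔ + s/3)
J = -20/3 (J = 2*(-5*(-⅔ + (⅓)*4)) = 2*(-5*(-⅔ + 4/3)) = 2*(-5*⅔) = 2*(-10/3) = -20/3 ≈ -6.6667)
((-14 + 5)/(14 + Y(0)))*k + J = ((-14 + 5)/(14 + (-1 + 0)²))*(-10) - 20/3 = -9/(14 + (-1)²)*(-10) - 20/3 = -9/(14 + 1)*(-10) - 20/3 = -9/15*(-10) - 20/3 = -9*1/15*(-10) - 20/3 = -⅗*(-10) - 20/3 = 6 - 20/3 = -⅔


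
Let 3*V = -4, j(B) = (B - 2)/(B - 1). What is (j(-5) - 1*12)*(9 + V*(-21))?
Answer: -2405/6 ≈ -400.83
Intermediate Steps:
j(B) = (-2 + B)/(-1 + B)
V = -4/3 (V = (⅓)*(-4) = -4/3 ≈ -1.3333)
(j(-5) - 1*12)*(9 + V*(-21)) = ((-2 - 5)/(-1 - 5) - 1*12)*(9 - 4/3*(-21)) = (-7/(-6) - 12)*(9 + 28) = (-⅙*(-7) - 12)*37 = (7/6 - 12)*37 = -65/6*37 = -2405/6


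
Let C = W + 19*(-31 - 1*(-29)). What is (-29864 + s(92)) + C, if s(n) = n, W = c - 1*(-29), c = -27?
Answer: -29808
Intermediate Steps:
W = 2 (W = -27 - 1*(-29) = -27 + 29 = 2)
C = -36 (C = 2 + 19*(-31 - 1*(-29)) = 2 + 19*(-31 + 29) = 2 + 19*(-2) = 2 - 38 = -36)
(-29864 + s(92)) + C = (-29864 + 92) - 36 = -29772 - 36 = -29808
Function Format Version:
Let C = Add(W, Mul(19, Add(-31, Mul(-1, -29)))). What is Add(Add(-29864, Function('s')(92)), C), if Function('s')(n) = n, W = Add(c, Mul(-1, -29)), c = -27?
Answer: -29808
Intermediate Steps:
W = 2 (W = Add(-27, Mul(-1, -29)) = Add(-27, 29) = 2)
C = -36 (C = Add(2, Mul(19, Add(-31, Mul(-1, -29)))) = Add(2, Mul(19, Add(-31, 29))) = Add(2, Mul(19, -2)) = Add(2, -38) = -36)
Add(Add(-29864, Function('s')(92)), C) = Add(Add(-29864, 92), -36) = Add(-29772, -36) = -29808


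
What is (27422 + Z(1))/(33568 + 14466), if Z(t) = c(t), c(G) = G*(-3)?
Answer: 3917/6862 ≈ 0.57082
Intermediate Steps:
c(G) = -3*G
Z(t) = -3*t
(27422 + Z(1))/(33568 + 14466) = (27422 - 3*1)/(33568 + 14466) = (27422 - 3)/48034 = 27419*(1/48034) = 3917/6862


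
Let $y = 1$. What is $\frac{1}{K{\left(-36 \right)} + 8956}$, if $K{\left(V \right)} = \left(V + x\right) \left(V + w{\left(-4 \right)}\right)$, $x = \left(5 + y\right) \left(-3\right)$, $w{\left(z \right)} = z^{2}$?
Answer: $\frac{1}{10036} \approx 9.9641 \cdot 10^{-5}$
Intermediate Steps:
$x = -18$ ($x = \left(5 + 1\right) \left(-3\right) = 6 \left(-3\right) = -18$)
$K{\left(V \right)} = \left(-18 + V\right) \left(16 + V\right)$ ($K{\left(V \right)} = \left(V - 18\right) \left(V + \left(-4\right)^{2}\right) = \left(-18 + V\right) \left(V + 16\right) = \left(-18 + V\right) \left(16 + V\right)$)
$\frac{1}{K{\left(-36 \right)} + 8956} = \frac{1}{\left(-288 + \left(-36\right)^{2} - -72\right) + 8956} = \frac{1}{\left(-288 + 1296 + 72\right) + 8956} = \frac{1}{1080 + 8956} = \frac{1}{10036}$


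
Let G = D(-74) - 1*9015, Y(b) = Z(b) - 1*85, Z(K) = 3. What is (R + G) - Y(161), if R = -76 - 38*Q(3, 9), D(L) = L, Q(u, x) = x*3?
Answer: -10109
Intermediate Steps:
Q(u, x) = 3*x
Y(b) = -82 (Y(b) = 3 - 1*85 = 3 - 85 = -82)
G = -9089 (G = -74 - 1*9015 = -74 - 9015 = -9089)
R = -1102 (R = -76 - 114*9 = -76 - 38*27 = -76 - 1026 = -1102)
(R + G) - Y(161) = (-1102 - 9089) - 1*(-82) = -10191 + 82 = -10109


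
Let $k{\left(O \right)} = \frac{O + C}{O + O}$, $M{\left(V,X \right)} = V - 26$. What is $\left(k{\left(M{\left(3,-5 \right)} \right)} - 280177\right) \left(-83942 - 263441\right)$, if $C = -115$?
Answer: $97327684642$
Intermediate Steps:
$M{\left(V,X \right)} = -26 + V$
$k{\left(O \right)} = \frac{-115 + O}{2 O}$ ($k{\left(O \right)} = \frac{O - 115}{O + O} = \frac{-115 + O}{2 O}$)
$\left(k{\left(M{\left(3,-5 \right)} \right)} - 280177\right) \left(-83942 - 263441\right) = \left(\frac{-115 + \left(-26 + 3\right)}{2 \left(-26 + 3\right)} - 280177\right) \left(-83942 - 263441\right) = \left(\frac{-115 - 23}{2 \left(-23\right)} - 280177\right) \left(-347383\right) = \left(\frac{1}{2} \left(- \frac{1}{23}\right) \left(-138\right) - 280177\right) \left(-347383\right) = \left(3 - 280177\right) \left(-347383\right) = \left(-280174\right) \left(-347383\right) = 97327684642$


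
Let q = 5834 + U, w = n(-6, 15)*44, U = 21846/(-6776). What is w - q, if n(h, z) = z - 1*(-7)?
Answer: -1497735/308 ≈ -4862.8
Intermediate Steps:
n(h, z) = 7 + z (n(h, z) = z + 7 = 7 + z)
U = -993/308 (U = 21846*(-1/6776) = -993/308 ≈ -3.2240)
w = 968 (w = (7 + 15)*44 = 22*44 = 968)
q = 1795879/308 (q = 5834 - 993/308 = 1795879/308 ≈ 5830.8)
w - q = 968 - 1*1795879/308 = 968 - 1795879/308 = -1497735/308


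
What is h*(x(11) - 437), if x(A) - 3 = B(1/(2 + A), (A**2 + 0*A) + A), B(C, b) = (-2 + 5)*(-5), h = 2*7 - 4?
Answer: -4490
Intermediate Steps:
h = 10 (h = 14 - 4 = 10)
B(C, b) = -15 (B(C, b) = 3*(-5) = -15)
x(A) = -12 (x(A) = 3 - 15 = -12)
h*(x(11) - 437) = 10*(-12 - 437) = 10*(-449) = -4490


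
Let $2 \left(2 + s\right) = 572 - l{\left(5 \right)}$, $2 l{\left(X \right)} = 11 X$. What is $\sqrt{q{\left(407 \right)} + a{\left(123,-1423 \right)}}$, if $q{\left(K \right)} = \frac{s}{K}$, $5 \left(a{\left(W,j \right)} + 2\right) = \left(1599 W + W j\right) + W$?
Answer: $\frac{\sqrt{72104756955}}{4070} \approx 65.976$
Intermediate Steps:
$l{\left(X \right)} = \frac{11 X}{2}$
$s = \frac{1081}{4}$ ($s = -2 + \frac{572 - \frac{11}{2} \cdot 5}{2} = -2 + \frac{572 - \frac{55}{2}}{2} = -2 + \frac{1}{2} \cdot \frac{1089}{2} = -2 + \frac{1089}{4} = \frac{1081}{4} \approx 270.25$)
$a{\left(W,j \right)} = -2 + 320 W + \frac{W j}{5}$ ($a{\left(W,j \right)} = -2 + \frac{\left(1599 W + W j\right) + W}{5} = -2 + \frac{1600 W + W j}{5} = -2 + \left(320 W + \frac{W j}{5}\right) = -2 + 320 W + \frac{W j}{5}$)
$q{\left(K \right)} = \frac{1081}{4 K}$
$\sqrt{q{\left(407 \right)} + a{\left(123,-1423 \right)}} = \sqrt{\frac{1081}{4 \cdot 407} + \left(-2 + 320 \cdot 123 + \frac{1}{5} \cdot 123 \left(-1423\right)\right)} = \sqrt{\frac{1081}{4} \cdot \frac{1}{407} - - \frac{21761}{5}} = \sqrt{\frac{1081}{1628} + \frac{21761}{5}} = \sqrt{\frac{35432313}{8140}} = \frac{\sqrt{72104756955}}{4070}$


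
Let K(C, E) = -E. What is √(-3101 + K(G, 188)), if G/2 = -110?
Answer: I*√3289 ≈ 57.35*I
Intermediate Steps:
G = -220 (G = 2*(-110) = -220)
√(-3101 + K(G, 188)) = √(-3101 - 1*188) = √(-3101 - 188) = √(-3289) = I*√3289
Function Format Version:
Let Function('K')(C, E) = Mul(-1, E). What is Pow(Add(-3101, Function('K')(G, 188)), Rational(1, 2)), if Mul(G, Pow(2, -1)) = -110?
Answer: Mul(I, Pow(3289, Rational(1, 2))) ≈ Mul(57.350, I)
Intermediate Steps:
G = -220 (G = Mul(2, -110) = -220)
Pow(Add(-3101, Function('K')(G, 188)), Rational(1, 2)) = Pow(Add(-3101, Mul(-1, 188)), Rational(1, 2)) = Pow(Add(-3101, -188), Rational(1, 2)) = Pow(-3289, Rational(1, 2)) = Mul(I, Pow(3289, Rational(1, 2)))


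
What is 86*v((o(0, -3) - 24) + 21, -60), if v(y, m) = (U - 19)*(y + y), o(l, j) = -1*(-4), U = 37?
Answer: 3096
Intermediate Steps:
o(l, j) = 4
v(y, m) = 36*y (v(y, m) = (37 - 19)*(y + y) = 18*(2*y) = 36*y)
86*v((o(0, -3) - 24) + 21, -60) = 86*(36*((4 - 24) + 21)) = 86*(36*(-20 + 21)) = 86*(36*1) = 86*36 = 3096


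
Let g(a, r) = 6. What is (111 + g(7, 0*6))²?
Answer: 13689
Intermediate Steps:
(111 + g(7, 0*6))² = (111 + 6)² = 117² = 13689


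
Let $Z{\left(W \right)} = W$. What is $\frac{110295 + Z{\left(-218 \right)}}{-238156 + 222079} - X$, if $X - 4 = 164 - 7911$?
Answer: $\frac{124374134}{16077} \approx 7736.2$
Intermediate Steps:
$X = -7743$ ($X = 4 + \left(164 - 7911\right) = 4 - 7747 = -7743$)
$\frac{110295 + Z{\left(-218 \right)}}{-238156 + 222079} - X = \frac{110295 - 218}{-238156 + 222079} - -7743 = \frac{110077}{-16077} + 7743 = 110077 \left(- \frac{1}{16077}\right) + 7743 = - \frac{110077}{16077} + 7743 = \frac{124374134}{16077}$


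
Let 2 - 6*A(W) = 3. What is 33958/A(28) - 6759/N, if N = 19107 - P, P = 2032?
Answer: -3479003859/17075 ≈ -2.0375e+5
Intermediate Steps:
A(W) = -⅙ (A(W) = ⅓ - ⅙*3 = ⅓ - ½ = -⅙)
N = 17075 (N = 19107 - 1*2032 = 19107 - 2032 = 17075)
33958/A(28) - 6759/N = 33958/(-⅙) - 6759/17075 = 33958*(-6) - 6759*1/17075 = -203748 - 6759/17075 = -3479003859/17075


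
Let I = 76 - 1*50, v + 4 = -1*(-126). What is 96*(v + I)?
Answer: 14208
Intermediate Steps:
v = 122 (v = -4 - 1*(-126) = -4 + 126 = 122)
I = 26 (I = 76 - 50 = 26)
96*(v + I) = 96*(122 + 26) = 96*148 = 14208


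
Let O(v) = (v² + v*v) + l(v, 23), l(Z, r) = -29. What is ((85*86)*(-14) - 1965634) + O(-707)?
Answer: -1068305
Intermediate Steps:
O(v) = -29 + 2*v² (O(v) = (v² + v*v) - 29 = (v² + v²) - 29 = 2*v² - 29 = -29 + 2*v²)
((85*86)*(-14) - 1965634) + O(-707) = ((85*86)*(-14) - 1965634) + (-29 + 2*(-707)²) = (7310*(-14) - 1965634) + (-29 + 2*499849) = (-102340 - 1965634) + (-29 + 999698) = -2067974 + 999669 = -1068305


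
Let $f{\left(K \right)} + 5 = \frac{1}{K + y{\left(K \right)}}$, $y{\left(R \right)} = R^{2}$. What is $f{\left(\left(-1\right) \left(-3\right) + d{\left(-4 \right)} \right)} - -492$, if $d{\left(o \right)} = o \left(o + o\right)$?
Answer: $\frac{613621}{1260} \approx 487.0$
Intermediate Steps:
$d{\left(o \right)} = 2 o^{2}$ ($d{\left(o \right)} = o 2 o = 2 o^{2}$)
$f{\left(K \right)} = -5 + \frac{1}{K + K^{2}}$
$f{\left(\left(-1\right) \left(-3\right) + d{\left(-4 \right)} \right)} - -492 = \frac{1 - 5 \left(\left(-1\right) \left(-3\right) + 2 \left(-4\right)^{2}\right) - 5 \left(\left(-1\right) \left(-3\right) + 2 \left(-4\right)^{2}\right)^{2}}{\left(\left(-1\right) \left(-3\right) + 2 \left(-4\right)^{2}\right) \left(1 - \left(-3 - 2 \left(-4\right)^{2}\right)\right)} - -492 = \frac{1 - 5 \left(3 + 2 \cdot 16\right) - 5 \left(3 + 2 \cdot 16\right)^{2}}{\left(3 + 2 \cdot 16\right) \left(1 + \left(3 + 2 \cdot 16\right)\right)} + 492 = \frac{1 - 5 \left(3 + 32\right) - 5 \left(3 + 32\right)^{2}}{\left(3 + 32\right) \left(1 + \left(3 + 32\right)\right)} + 492 = \frac{1 - 175 - 5 \cdot 35^{2}}{35 \left(1 + 35\right)} + 492 = \frac{1 - 175 - 6125}{35 \cdot 36} + 492 = \frac{1}{35} \cdot \frac{1}{36} \left(1 - 175 - 6125\right) + 492 = \frac{1}{35} \cdot \frac{1}{36} \left(-6299\right) + 492 = - \frac{6299}{1260} + 492 = \frac{613621}{1260}$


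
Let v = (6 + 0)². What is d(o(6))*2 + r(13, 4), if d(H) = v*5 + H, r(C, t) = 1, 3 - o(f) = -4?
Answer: 375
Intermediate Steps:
o(f) = 7 (o(f) = 3 - 1*(-4) = 3 + 4 = 7)
v = 36 (v = 6² = 36)
d(H) = 180 + H (d(H) = 36*5 + H = 180 + H)
d(o(6))*2 + r(13, 4) = (180 + 7)*2 + 1 = 187*2 + 1 = 374 + 1 = 375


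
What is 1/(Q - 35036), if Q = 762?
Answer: -1/34274 ≈ -2.9177e-5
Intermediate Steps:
1/(Q - 35036) = 1/(762 - 35036) = 1/(-34274) = -1/34274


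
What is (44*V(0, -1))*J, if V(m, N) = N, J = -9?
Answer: 396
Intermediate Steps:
(44*V(0, -1))*J = (44*(-1))*(-9) = -44*(-9) = 396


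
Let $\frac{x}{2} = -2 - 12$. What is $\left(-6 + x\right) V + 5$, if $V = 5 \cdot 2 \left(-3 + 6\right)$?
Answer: $-1015$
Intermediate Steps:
$x = -28$ ($x = 2 \left(-2 - 12\right) = 2 \left(-14\right) = -28$)
$V = 30$ ($V = 10 \cdot 3 = 30$)
$\left(-6 + x\right) V + 5 = \left(-6 - 28\right) 30 + 5 = \left(-34\right) 30 + 5 = -1020 + 5 = -1015$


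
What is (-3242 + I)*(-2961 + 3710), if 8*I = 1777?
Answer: -18095091/8 ≈ -2.2619e+6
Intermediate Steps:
I = 1777/8 (I = (⅛)*1777 = 1777/8 ≈ 222.13)
(-3242 + I)*(-2961 + 3710) = (-3242 + 1777/8)*(-2961 + 3710) = -24159/8*749 = -18095091/8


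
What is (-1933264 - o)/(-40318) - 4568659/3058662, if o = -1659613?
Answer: 163201680350/30829783629 ≈ 5.2936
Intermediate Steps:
(-1933264 - o)/(-40318) - 4568659/3058662 = (-1933264 - 1*(-1659613))/(-40318) - 4568659/3058662 = (-1933264 + 1659613)*(-1/40318) - 4568659*1/3058662 = -273651*(-1/40318) - 4568659/3058662 = 273651/40318 - 4568659/3058662 = 163201680350/30829783629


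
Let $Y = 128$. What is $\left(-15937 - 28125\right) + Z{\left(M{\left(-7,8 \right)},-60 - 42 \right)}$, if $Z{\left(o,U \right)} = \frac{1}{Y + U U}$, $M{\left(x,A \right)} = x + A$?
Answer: $- \frac{464060983}{10532} \approx -44062.0$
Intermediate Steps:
$M{\left(x,A \right)} = A + x$
$Z{\left(o,U \right)} = \frac{1}{128 + U^{2}}$ ($Z{\left(o,U \right)} = \frac{1}{128 + U U} = \frac{1}{128 + U^{2}}$)
$\left(-15937 - 28125\right) + Z{\left(M{\left(-7,8 \right)},-60 - 42 \right)} = \left(-15937 - 28125\right) + \frac{1}{128 + \left(-60 - 42\right)^{2}} = -44062 + \frac{1}{128 + \left(-102\right)^{2}} = -44062 + \frac{1}{128 + 10404} = -44062 + \frac{1}{10532} = - \frac{464060983}{10532}$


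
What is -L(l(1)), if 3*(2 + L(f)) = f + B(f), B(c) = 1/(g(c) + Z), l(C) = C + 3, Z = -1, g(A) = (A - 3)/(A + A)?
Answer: 22/21 ≈ 1.0476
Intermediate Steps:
g(A) = (-3 + A)/(2*A) (g(A) = (-3 + A)/((2*A)) = (-3 + A)*(1/(2*A)) = (-3 + A)/(2*A))
l(C) = 3 + C
B(c) = 1/(-1 + (-3 + c)/(2*c)) (B(c) = 1/((-3 + c)/(2*c) - 1) = 1/(-1 + (-3 + c)/(2*c)))
L(f) = -2 + f/3 - 2*f/(3*(3 + f)) (L(f) = -2 + (f - 2*f/(3 + f))/3 = -2 + (f/3 - 2*f/(3*(3 + f))) = -2 + f/3 - 2*f/(3*(3 + f)))
-L(l(1)) = -(-18 + (3 + 1)² - 5*(3 + 1))/(3*(3 + (3 + 1))) = -(-18 + 4² - 5*4)/(3*(3 + 4)) = -(-18 + 16 - 20)/(3*7) = -(-22)/(3*7) = -1*(-22/21) = 22/21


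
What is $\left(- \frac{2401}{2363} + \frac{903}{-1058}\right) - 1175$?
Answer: $- \frac{2942237497}{2500054} \approx -1176.9$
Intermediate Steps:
$\left(- \frac{2401}{2363} + \frac{903}{-1058}\right) - 1175 = \left(\left(-2401\right) \frac{1}{2363} + 903 \left(- \frac{1}{1058}\right)\right) - 1175 = \left(- \frac{2401}{2363} - \frac{903}{1058}\right) - 1175 = - \frac{4674047}{2500054} - 1175 = - \frac{2942237497}{2500054}$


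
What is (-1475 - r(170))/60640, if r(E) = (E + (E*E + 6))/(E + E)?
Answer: -33161/1288600 ≈ -0.025734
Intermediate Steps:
r(E) = (6 + E + E²)/(2*E) (r(E) = (E + (E² + 6))/((2*E)) = (E + (6 + E²))*(1/(2*E)) = (6 + E + E²)*(1/(2*E)) = (6 + E + E²)/(2*E))
(-1475 - r(170))/60640 = (-1475 - (6 + 170*(1 + 170))/(2*170))/60640 = (-1475 - (6 + 170*171)/(2*170))*(1/60640) = (-1475 - (6 + 29070)/(2*170))*(1/60640) = (-1475 - 29076/(2*170))*(1/60640) = (-1475 - 1*7269/85)*(1/60640) = (-1475 - 7269/85)*(1/60640) = -132644/85*1/60640 = -33161/1288600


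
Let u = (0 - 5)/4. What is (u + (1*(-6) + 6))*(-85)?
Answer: 425/4 ≈ 106.25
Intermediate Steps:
u = -5/4 (u = -5*¼ = -5/4 ≈ -1.2500)
(u + (1*(-6) + 6))*(-85) = (-5/4 + (1*(-6) + 6))*(-85) = (-5/4 + (-6 + 6))*(-85) = (-5/4 + 0)*(-85) = -5/4*(-85) = 425/4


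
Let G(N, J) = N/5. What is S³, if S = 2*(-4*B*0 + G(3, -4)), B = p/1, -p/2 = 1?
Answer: 216/125 ≈ 1.7280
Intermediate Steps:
p = -2 (p = -2*1 = -2)
B = -2 (B = -2/1 = -2*1 = -2)
G(N, J) = N/5 (G(N, J) = N*(⅕) = N/5)
S = 6/5 (S = 2*(-4*(-2)*0 + (⅕)*3) = 2*(8*0 + ⅗) = 2*(0 + ⅗) = 2*(⅗) = 6/5 ≈ 1.2000)
S³ = (6/5)³ = 216/125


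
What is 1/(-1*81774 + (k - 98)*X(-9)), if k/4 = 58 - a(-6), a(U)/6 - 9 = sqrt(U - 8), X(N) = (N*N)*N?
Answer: -611/132482340 - 27*I*sqrt(14)/7360130 ≈ -4.6119e-6 - 1.3726e-5*I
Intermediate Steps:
X(N) = N**3 (X(N) = N**2*N = N**3)
a(U) = 54 + 6*sqrt(-8 + U) (a(U) = 54 + 6*sqrt(U - 8) = 54 + 6*sqrt(-8 + U))
k = 16 - 24*I*sqrt(14) (k = 4*(58 - (54 + 6*sqrt(-8 - 6))) = 4*(58 - (54 + 6*sqrt(-14))) = 4*(58 - (54 + 6*(I*sqrt(14)))) = 4*(58 - (54 + 6*I*sqrt(14))) = 4*(58 + (-54 - 6*I*sqrt(14))) = 4*(4 - 6*I*sqrt(14)) = 16 - 24*I*sqrt(14) ≈ 16.0 - 89.8*I)
1/(-1*81774 + (k - 98)*X(-9)) = 1/(-1*81774 + ((16 - 24*I*sqrt(14)) - 98)*(-9)**3) = 1/(-81774 + (-82 - 24*I*sqrt(14))*(-729)) = 1/(-81774 + (59778 + 17496*I*sqrt(14))) = 1/(-21996 + 17496*I*sqrt(14))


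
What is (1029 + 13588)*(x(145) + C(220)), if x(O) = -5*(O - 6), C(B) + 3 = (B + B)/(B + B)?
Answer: -10188049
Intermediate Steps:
C(B) = -2 (C(B) = -3 + (B + B)/(B + B) = -3 + (2*B)/((2*B)) = -3 + (2*B)*(1/(2*B)) = -3 + 1 = -2)
x(O) = 30 - 5*O (x(O) = -5*(-6 + O) = 30 - 5*O)
(1029 + 13588)*(x(145) + C(220)) = (1029 + 13588)*((30 - 5*145) - 2) = 14617*((30 - 725) - 2) = 14617*(-695 - 2) = 14617*(-697) = -10188049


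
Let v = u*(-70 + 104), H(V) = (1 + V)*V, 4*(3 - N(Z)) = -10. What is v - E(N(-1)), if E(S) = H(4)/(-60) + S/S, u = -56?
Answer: -5714/3 ≈ -1904.7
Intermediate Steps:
N(Z) = 11/2 (N(Z) = 3 - ¼*(-10) = 3 + 5/2 = 11/2)
H(V) = V*(1 + V)
v = -1904 (v = -56*(-70 + 104) = -56*34 = -1904)
E(S) = ⅔ (E(S) = (4*(1 + 4))/(-60) + S/S = (4*5)*(-1/60) + 1 = 20*(-1/60) + 1 = -⅓ + 1 = ⅔)
v - E(N(-1)) = -1904 - 1*⅔ = -1904 - ⅔ = -5714/3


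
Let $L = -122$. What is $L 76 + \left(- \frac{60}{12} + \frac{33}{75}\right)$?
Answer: $- \frac{231914}{25} \approx -9276.6$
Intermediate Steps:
$L 76 + \left(- \frac{60}{12} + \frac{33}{75}\right) = \left(-122\right) 76 + \left(- \frac{60}{12} + \frac{33}{75}\right) = -9272 + \left(\left(-60\right) \frac{1}{12} + 33 \cdot \frac{1}{75}\right) = -9272 + \left(-5 + \frac{11}{25}\right) = -9272 - \frac{114}{25} = - \frac{231914}{25}$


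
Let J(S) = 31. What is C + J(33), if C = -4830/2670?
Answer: 2598/89 ≈ 29.191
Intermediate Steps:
C = -161/89 (C = -4830*1/2670 = -161/89 ≈ -1.8090)
C + J(33) = -161/89 + 31 = 2598/89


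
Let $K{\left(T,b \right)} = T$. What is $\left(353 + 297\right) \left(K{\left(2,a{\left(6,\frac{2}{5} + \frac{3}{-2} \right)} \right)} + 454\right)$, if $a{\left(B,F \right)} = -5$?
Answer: $296400$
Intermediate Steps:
$\left(353 + 297\right) \left(K{\left(2,a{\left(6,\frac{2}{5} + \frac{3}{-2} \right)} \right)} + 454\right) = \left(353 + 297\right) \left(2 + 454\right) = 650 \cdot 456 = 296400$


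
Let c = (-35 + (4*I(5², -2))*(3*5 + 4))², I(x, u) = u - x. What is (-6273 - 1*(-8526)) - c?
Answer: -4353316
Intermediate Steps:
c = 4355569 (c = (-35 + (4*(-2 - 1*5²))*(3*5 + 4))² = (-35 + (4*(-2 - 1*25))*(15 + 4))² = (-35 + (4*(-2 - 25))*19)² = (-35 + (4*(-27))*19)² = (-35 - 108*19)² = (-35 - 2052)² = (-2087)² = 4355569)
(-6273 - 1*(-8526)) - c = (-6273 - 1*(-8526)) - 1*4355569 = (-6273 + 8526) - 4355569 = 2253 - 4355569 = -4353316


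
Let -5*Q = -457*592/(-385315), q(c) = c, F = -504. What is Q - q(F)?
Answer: 970723256/1926575 ≈ 503.86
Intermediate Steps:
Q = -270544/1926575 (Q = -(-457*592)/(5*(-385315)) = -(-270544)*(-1)/(5*385315) = -1/5*270544/385315 = -270544/1926575 ≈ -0.14043)
Q - q(F) = -270544/1926575 - 1*(-504) = -270544/1926575 + 504 = 970723256/1926575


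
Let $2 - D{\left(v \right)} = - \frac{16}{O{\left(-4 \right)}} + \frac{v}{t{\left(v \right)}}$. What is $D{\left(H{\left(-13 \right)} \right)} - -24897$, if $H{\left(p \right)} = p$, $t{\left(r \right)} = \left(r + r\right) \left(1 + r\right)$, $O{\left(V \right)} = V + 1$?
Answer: $\frac{597449}{24} \approx 24894.0$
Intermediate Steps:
$O{\left(V \right)} = 1 + V$
$t{\left(r \right)} = 2 r \left(1 + r\right)$
$D{\left(v \right)} = - \frac{10}{3} - \frac{1}{2 \left(1 + v\right)}$ ($D{\left(v \right)} = 2 - \left(- \frac{16}{1 - 4} + \frac{v}{2 v \left(1 + v\right)}\right) = 2 - \left(- \frac{16}{-3} + v \frac{1}{2 v \left(1 + v\right)}\right) = 2 - \left(\left(-16\right) \left(- \frac{1}{3}\right) + \frac{1}{2 \left(1 + v\right)}\right) = 2 - \left(\frac{16}{3} + \frac{1}{2 \left(1 + v\right)}\right) = - \frac{10}{3} - \frac{1}{2 \left(1 + v\right)}$)
$D{\left(H{\left(-13 \right)} \right)} - -24897 = \frac{-23 - -260}{6 \left(1 - 13\right)} - -24897 = \frac{-23 + 260}{6 \left(-12\right)} + 24897 = \frac{1}{6} \left(- \frac{1}{12}\right) 237 + 24897 = - \frac{79}{24} + 24897 = \frac{597449}{24}$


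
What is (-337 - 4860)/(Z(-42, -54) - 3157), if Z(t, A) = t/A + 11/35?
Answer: 1637055/994111 ≈ 1.6468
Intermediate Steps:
Z(t, A) = 11/35 + t/A (Z(t, A) = t/A + 11*(1/35) = t/A + 11/35 = 11/35 + t/A)
(-337 - 4860)/(Z(-42, -54) - 3157) = (-337 - 4860)/((11/35 - 42/(-54)) - 3157) = -5197/((11/35 - 42*(-1/54)) - 3157) = -5197/((11/35 + 7/9) - 3157) = -5197/(344/315 - 3157) = -5197/(-994111/315) = -5197*(-315/994111) = 1637055/994111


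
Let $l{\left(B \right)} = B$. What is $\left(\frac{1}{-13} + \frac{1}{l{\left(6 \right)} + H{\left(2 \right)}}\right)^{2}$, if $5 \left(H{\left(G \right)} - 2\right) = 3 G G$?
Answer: $\frac{1}{2704} \approx 0.00036982$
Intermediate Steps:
$H{\left(G \right)} = 2 + \frac{3 G^{2}}{5}$ ($H{\left(G \right)} = 2 + \frac{3 G G}{5} = 2 + \frac{3 G^{2}}{5}$)
$\left(\frac{1}{-13} + \frac{1}{l{\left(6 \right)} + H{\left(2 \right)}}\right)^{2} = \left(\frac{1}{-13} + \frac{1}{6 + \left(2 + \frac{3 \cdot 2^{2}}{5}\right)}\right)^{2} = \left(- \frac{1}{13} + \frac{1}{6 + \left(2 + \frac{3}{5} \cdot 4\right)}\right)^{2} = \left(- \frac{1}{13} + \frac{1}{6 + \left(2 + \frac{12}{5}\right)}\right)^{2} = \left(- \frac{1}{13} + \frac{1}{6 + \frac{22}{5}}\right)^{2} = \left(- \frac{1}{13} + \frac{1}{\frac{52}{5}}\right)^{2} = \left(- \frac{1}{13} + \frac{5}{52}\right)^{2} = \left(\frac{1}{52}\right)^{2} = \frac{1}{2704}$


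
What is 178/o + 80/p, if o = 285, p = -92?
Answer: -1606/6555 ≈ -0.24500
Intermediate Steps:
178/o + 80/p = 178/285 + 80/(-92) = 178*(1/285) + 80*(-1/92) = 178/285 - 20/23 = -1606/6555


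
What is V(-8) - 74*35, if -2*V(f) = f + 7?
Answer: -5179/2 ≈ -2589.5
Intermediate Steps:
V(f) = -7/2 - f/2 (V(f) = -(f + 7)/2 = -(7 + f)/2 = -7/2 - f/2)
V(-8) - 74*35 = (-7/2 - 1/2*(-8)) - 74*35 = (-7/2 + 4) - 2590 = 1/2 - 2590 = -5179/2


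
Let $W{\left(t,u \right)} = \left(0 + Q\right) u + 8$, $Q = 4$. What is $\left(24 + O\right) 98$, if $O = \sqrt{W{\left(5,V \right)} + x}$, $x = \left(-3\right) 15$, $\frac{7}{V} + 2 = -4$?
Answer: $2352 + \frac{490 i \sqrt{15}}{3} \approx 2352.0 + 632.59 i$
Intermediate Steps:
$V = - \frac{7}{6}$ ($V = \frac{7}{-2 - 4} = \frac{7}{-6} = 7 \left(- \frac{1}{6}\right) = - \frac{7}{6} \approx -1.1667$)
$x = -45$
$W{\left(t,u \right)} = 8 + 4 u$ ($W{\left(t,u \right)} = \left(0 + 4\right) u + 8 = 4 u + 8 = 8 + 4 u$)
$O = \frac{5 i \sqrt{15}}{3}$ ($O = \sqrt{\left(8 + 4 \left(- \frac{7}{6}\right)\right) - 45} = \sqrt{\left(8 - \frac{14}{3}\right) - 45} = \sqrt{\frac{10}{3} - 45} = \sqrt{- \frac{125}{3}} = \frac{5 i \sqrt{15}}{3} \approx 6.455 i$)
$\left(24 + O\right) 98 = \left(24 + \frac{5 i \sqrt{15}}{3}\right) 98 = 2352 + \frac{490 i \sqrt{15}}{3}$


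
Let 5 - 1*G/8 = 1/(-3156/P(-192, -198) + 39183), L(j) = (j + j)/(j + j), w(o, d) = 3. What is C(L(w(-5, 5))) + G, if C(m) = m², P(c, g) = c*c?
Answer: 4935141857/120369913 ≈ 41.000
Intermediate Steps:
L(j) = 1 (L(j) = (2*j)/((2*j)) = (2*j)*(1/(2*j)) = 1)
P(c, g) = c²
G = 4814771944/120369913 (G = 40 - 8/(-3156/((-192)²) + 39183) = 40 - 8/(-3156/36864 + 39183) = 40 - 8/(-3156*1/36864 + 39183) = 40 - 8/(-263/3072 + 39183) = 40 - 8/120369913/3072 = 40 - 8*3072/120369913 = 40 - 24576/120369913 = 4814771944/120369913 ≈ 40.000)
C(L(w(-5, 5))) + G = 1² + 4814771944/120369913 = 1 + 4814771944/120369913 = 4935141857/120369913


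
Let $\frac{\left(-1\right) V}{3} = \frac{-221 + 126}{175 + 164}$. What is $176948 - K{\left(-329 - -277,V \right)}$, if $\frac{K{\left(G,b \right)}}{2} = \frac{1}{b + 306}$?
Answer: $\frac{6135317778}{34673} \approx 1.7695 \cdot 10^{5}$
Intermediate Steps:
$V = \frac{95}{113}$ ($V = - 3 \frac{-221 + 126}{175 + 164} = - 3 \left(- \frac{95}{339}\right) = - 3 \left(\left(-95\right) \frac{1}{339}\right) = \left(-3\right) \left(- \frac{95}{339}\right) = \frac{95}{113} \approx 0.84071$)
$K{\left(G,b \right)} = \frac{2}{306 + b}$ ($K{\left(G,b \right)} = \frac{2}{b + 306} = \frac{2}{306 + b}$)
$176948 - K{\left(-329 - -277,V \right)} = 176948 - \frac{2}{306 + \frac{95}{113}} = 176948 - \frac{2}{\frac{34673}{113}} = 176948 - 2 \cdot \frac{113}{34673} = 176948 - \frac{226}{34673} = \frac{6135317778}{34673}$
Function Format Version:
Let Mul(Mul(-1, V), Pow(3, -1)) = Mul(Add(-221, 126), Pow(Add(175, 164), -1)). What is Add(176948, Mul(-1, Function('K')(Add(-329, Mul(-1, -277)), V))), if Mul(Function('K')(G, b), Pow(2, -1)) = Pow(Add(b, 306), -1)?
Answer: Rational(6135317778, 34673) ≈ 1.7695e+5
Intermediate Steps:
V = Rational(95, 113) (V = Mul(-3, Mul(Add(-221, 126), Pow(Add(175, 164), -1))) = Mul(-3, Mul(-95, Pow(339, -1))) = Mul(-3, Mul(-95, Rational(1, 339))) = Mul(-3, Rational(-95, 339)) = Rational(95, 113) ≈ 0.84071)
Function('K')(G, b) = Mul(2, Pow(Add(306, b), -1)) (Function('K')(G, b) = Mul(2, Pow(Add(b, 306), -1)) = Mul(2, Pow(Add(306, b), -1)))
Add(176948, Mul(-1, Function('K')(Add(-329, Mul(-1, -277)), V))) = Add(176948, Mul(-1, Mul(2, Pow(Add(306, Rational(95, 113)), -1)))) = Add(176948, Mul(-1, Mul(2, Pow(Rational(34673, 113), -1)))) = Add(176948, Mul(-1, Mul(2, Rational(113, 34673)))) = Add(176948, Mul(-1, Rational(226, 34673))) = Add(176948, Rational(-226, 34673)) = Rational(6135317778, 34673)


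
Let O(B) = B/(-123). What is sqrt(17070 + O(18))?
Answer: 22*sqrt(59286)/41 ≈ 130.65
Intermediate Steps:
O(B) = -B/123 (O(B) = B*(-1/123) = -B/123)
sqrt(17070 + O(18)) = sqrt(17070 - 1/123*18) = sqrt(17070 - 6/41) = sqrt(699864/41) = 22*sqrt(59286)/41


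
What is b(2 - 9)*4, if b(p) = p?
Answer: -28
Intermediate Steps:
b(2 - 9)*4 = (2 - 9)*4 = -7*4 = -28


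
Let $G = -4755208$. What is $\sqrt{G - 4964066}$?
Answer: $i \sqrt{9719274} \approx 3117.6 i$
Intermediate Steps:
$\sqrt{G - 4964066} = \sqrt{-4755208 - 4964066} = \sqrt{-9719274} = i \sqrt{9719274}$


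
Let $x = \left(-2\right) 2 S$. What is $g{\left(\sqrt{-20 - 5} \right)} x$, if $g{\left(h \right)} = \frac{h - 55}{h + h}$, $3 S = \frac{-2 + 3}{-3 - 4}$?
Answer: $\frac{2}{21} + \frac{22 i}{21} \approx 0.095238 + 1.0476 i$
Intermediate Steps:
$S = - \frac{1}{21}$ ($S = \frac{\left(-2 + 3\right) \frac{1}{-3 - 4}}{3} = \frac{1 \frac{1}{-7}}{3} = \frac{1 \left(- \frac{1}{7}\right)}{3} = \frac{1}{3} \left(- \frac{1}{7}\right) = - \frac{1}{21} \approx -0.047619$)
$g{\left(h \right)} = \frac{-55 + h}{2 h}$
$x = \frac{4}{21}$ ($x = \left(-2\right) 2 \left(- \frac{1}{21}\right) = \left(-4\right) \left(- \frac{1}{21}\right) = \frac{4}{21} \approx 0.19048$)
$g{\left(\sqrt{-20 - 5} \right)} x = \frac{-55 + \sqrt{-20 - 5}}{2 \sqrt{-20 - 5}} \cdot \frac{4}{21} = \frac{-55 + \sqrt{-25}}{2 \sqrt{-25}} \cdot \frac{4}{21} = \frac{-55 + 5 i}{2 \cdot 5 i} \frac{4}{21} = \frac{- \frac{i}{5} \left(-55 + 5 i\right)}{2} \cdot \frac{4}{21} = - \frac{i \left(-55 + 5 i\right)}{10} \cdot \frac{4}{21} = - \frac{2 i \left(-55 + 5 i\right)}{105}$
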